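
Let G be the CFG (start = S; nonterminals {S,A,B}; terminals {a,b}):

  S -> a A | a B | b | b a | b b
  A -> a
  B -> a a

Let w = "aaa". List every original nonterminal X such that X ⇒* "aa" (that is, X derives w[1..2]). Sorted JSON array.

CNF form of G:
  S -> T0 A | T0 B | T1 T0 | T1 T1 | b
  A -> a
  B -> T0 T0
  T0 -> a
  T1 -> b

Fill CYK table bottom-up, restricted to cells inside w[1..2]:
  cell(1,1) a: {A,T0}  orig:{A}
  cell(2,2) a: {A,T0}  orig:{A}
  cell(1,2) aa: {B,S}

Original NTs in T[1,2] deriving "aa": ["B", "S"]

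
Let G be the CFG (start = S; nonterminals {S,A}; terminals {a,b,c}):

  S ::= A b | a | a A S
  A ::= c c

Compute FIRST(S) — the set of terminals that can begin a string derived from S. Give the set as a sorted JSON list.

Compute FIRST by fixpoint:
[1]
  A via A→c c: +{c}
  S via S→A b: +{c}
  S via S→a: +{a}
  FIRST(S)={a,c}  FIRST(A)={c}
[2] — fixpoint
  FIRST(S)={a,c}  FIRST(A)={c}

FIRST(S) = ["a", "c"]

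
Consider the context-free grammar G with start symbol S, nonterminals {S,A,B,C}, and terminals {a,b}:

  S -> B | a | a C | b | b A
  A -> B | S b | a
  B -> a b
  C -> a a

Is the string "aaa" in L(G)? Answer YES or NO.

CNF form of G:
  S -> T0 A | T1 C | T1 T0 | a | b
  A -> S T0 | T1 T0 | a
  B -> T1 T0
  C -> T1 T1
  T0 -> b
  T1 -> a

CYK table (by increasing span):
  [0..0]={A,S,T1}  "a"  orig:{A,S}
  [1..1]={A,S,T1}  "a"  orig:{A,S}
  [2..2]={A,S,T1}  "a"  orig:{A,S}
  [0..1]={C}  "aa"
  [1..2]={C}  "aa"
  [0..2]={S}  "aaa"

S ∈ T[0,2] ⇒ YES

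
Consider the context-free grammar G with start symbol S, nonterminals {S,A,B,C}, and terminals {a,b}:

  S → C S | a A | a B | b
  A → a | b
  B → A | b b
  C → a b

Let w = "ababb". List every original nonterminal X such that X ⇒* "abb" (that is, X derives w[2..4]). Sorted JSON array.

CNF form of G:
  S -> C S | T1 A | T1 B | b
  A -> a | b
  B -> T0 T0 | a | b
  C -> T1 T0
  T0 -> b
  T1 -> a

CYK fill — only the sub-triangle for w[2..4]:
  [2..2]={A,B,T1}  "a"  orig:{A,B}
  [3..3]={A,B,S,T0}  "b"  orig:{A,B,S}
  [4..4]={A,B,S,T0}  "b"  orig:{A,B,S}
  [2..3]={C,S}  "ab"
  [3..4]={B}  "bb"
  [2..4]={S}  "abb"

Original NTs in T[2,4] deriving "abb": ["S"]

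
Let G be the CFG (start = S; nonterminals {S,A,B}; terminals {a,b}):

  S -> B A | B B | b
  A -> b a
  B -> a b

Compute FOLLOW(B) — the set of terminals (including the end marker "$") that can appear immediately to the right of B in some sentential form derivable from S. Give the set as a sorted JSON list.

FIRST iteration:
iter 1:
  A via A→b a: +{b}
  B via B→a b: +{a}
  S via S→B A: +{a}
  S via S→b: +{b}
  FIRST[S]={a,b}  FIRST[A]={b}  FIRST[B]={a}
iter 2: done
  FIRST[S]={a,b}  FIRST[A]={b}  FIRST[B]={a}

FOLLOW iteration:
seed FOLLOW(S) with $
round 1:
  S→B A: FOLLOW(B) ⊇ FIRST(A) = {b}; new: +{b}
  S→B A: FOLLOW(A) ⊇ FOLLOW(S) ⊇ {$}; new: +{$}
  S→B B: FOLLOW(B) ⊇ FIRST(B) = {a}; new: +{a}
  S→B B: FOLLOW(B) ⊇ FOLLOW(S) ⊇ {$}; new: +{$}
  FOLLOW[S]={$}  FOLLOW[A]={$}  FOLLOW[B]={$,a,b}
round 2: (stable)
  FOLLOW[S]={$}  FOLLOW[A]={$}  FOLLOW[B]={$,a,b}

FOLLOW(B) = ["$", "a", "b"]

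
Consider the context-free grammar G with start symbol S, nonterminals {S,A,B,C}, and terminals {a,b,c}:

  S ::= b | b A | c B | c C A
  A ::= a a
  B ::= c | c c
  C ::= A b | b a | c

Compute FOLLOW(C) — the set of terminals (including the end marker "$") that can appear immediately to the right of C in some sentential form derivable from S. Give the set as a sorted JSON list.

FIRST iteration:
[1]
  A via A→a a: +{a}
  B via B→c: +{c}
  C via C→A b: +{a}
  C via C→b a: +{b}
  C via C→c: +{c}
  S via S→b: +{b}
  S via S→c B: +{c}
  FIRST(S)={b,c}  FIRST(A)={a}  FIRST(B)={c}  FIRST(C)={a,b,c}
[2] (stable)
  FIRST(S)={b,c}  FIRST(A)={a}  FIRST(B)={c}  FIRST(C)={a,b,c}

Compute FOLLOW by fixpoint:
seed FOLLOW(S) with $
[1]
  C→A b: FOLLOW(A) ⊇ FIRST(b) = {b}; new: +{b}
  S→b A: FOLLOW(A) ⊇ FOLLOW(S) ⊇ {$}; new: +{$}
  S→c B: FOLLOW(B) ⊇ FOLLOW(S) ⊇ {$}; new: +{$}
  S→c C A: FOLLOW(C) ⊇ FIRST(A) = {a}; new: +{a}
  FOLLOW[S]={$}  FOLLOW[A]={$,b}  FOLLOW[B]={$}  FOLLOW[C]={a}
[2] done
  FOLLOW[S]={$}  FOLLOW[A]={$,b}  FOLLOW[B]={$}  FOLLOW[C]={a}

FOLLOW(C) = ["a"]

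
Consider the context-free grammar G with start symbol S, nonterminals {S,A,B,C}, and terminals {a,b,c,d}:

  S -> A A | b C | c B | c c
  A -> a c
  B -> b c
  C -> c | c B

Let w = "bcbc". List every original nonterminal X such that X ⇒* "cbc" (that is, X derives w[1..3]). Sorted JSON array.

Convert to CNF:
  S -> A A | T1 B | T1 T1 | T2 C
  A -> T0 T1
  B -> T2 T1
  C -> T1 B | c
  T0 -> a
  T1 -> c
  T2 -> b

CYK fill — only the sub-triangle for w[1..3]:
  T[1,1] 'c' = {C,T1}  orig:{C}
  T[2,2] 'b' = {T2}  orig:{}
  T[3,3] 'c' = {C,T1}  orig:{C}
  T[1,2] 'cb' = ∅
  T[2,3] 'bc' = {B,S}
  T[1,3] 'cbc' = {C,S}

Original NTs in T[1,3] deriving "cbc": ["C", "S"]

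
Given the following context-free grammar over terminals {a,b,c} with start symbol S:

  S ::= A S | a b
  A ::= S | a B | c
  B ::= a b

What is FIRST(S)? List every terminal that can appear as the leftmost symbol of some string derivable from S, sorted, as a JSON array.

Compute FIRST by fixpoint:
pass 1:
  A via A→a B: +{a}
  A via A→c: +{c}
  B via B→a b: +{a}
  S via S→A S: +{a,c}
  FIRST[S]={a,c}  FIRST[A]={a,c}  FIRST[B]={a}
pass 2: (stable)
  FIRST[S]={a,c}  FIRST[A]={a,c}  FIRST[B]={a}

FIRST(S) = ["a", "c"]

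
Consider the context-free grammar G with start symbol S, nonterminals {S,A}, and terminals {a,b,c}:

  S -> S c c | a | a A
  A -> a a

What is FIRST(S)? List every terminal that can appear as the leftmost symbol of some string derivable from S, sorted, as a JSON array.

FIRST sets, iterate to fixpoint:
round 1:
  A via A→a a: +{a}
  S via S→a: +{a}
  FIRST[S]={a}  FIRST[A]={a}
round 2: — fixpoint
  FIRST[S]={a}  FIRST[A]={a}

FIRST(S) = ["a"]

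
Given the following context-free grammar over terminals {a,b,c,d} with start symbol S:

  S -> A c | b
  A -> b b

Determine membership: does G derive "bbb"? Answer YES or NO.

CNF form of G:
  S -> A T1 | b
  A -> T0 T0
  T0 -> b
  T1 -> c

CYK fill:
  T[0,0] 'b' = {S,T0}  orig:{S}
  T[1,1] 'b' = {S,T0}  orig:{S}
  T[2,2] 'b' = {S,T0}  orig:{S}
  T[0,1] 'bb' = {A}
  T[1,2] 'bb' = {A}
  T[0,2] 'bbb' = ∅

S ∉ T[0,2] ⇒ NO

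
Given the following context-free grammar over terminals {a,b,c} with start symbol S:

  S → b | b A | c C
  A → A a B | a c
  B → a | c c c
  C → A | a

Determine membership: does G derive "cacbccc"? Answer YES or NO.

CNF form of G:
  S -> T1 C | T2 A | b
  A -> A X3 | T0 T1
  B -> T1 X4 | a
  C -> A X5 | T0 T1 | a
  T0 -> a
  T1 -> c
  T2 -> b
  X3 -> T0 B
  X4 -> T1 T1
  X5 -> T0 B

CYK table (by increasing span):
  cell(0,0) c: {T1}  orig:{}
  cell(1,1) a: {B,C,T0}  orig:{B,C}
  cell(2,2) c: {T1}  orig:{}
  cell(3,3) b: {S,T2}  orig:{S}
  cell(4,4) c: {T1}  orig:{}
  cell(5,5) c: {T1}  orig:{}
  cell(6,6) c: {T1}  orig:{}
  cell(0,1) ca: {S}
  cell(1,2) ac: {A,C}
  cell(2,3) cb: ∅
  cell(3,4) bc: ∅
  cell(4,5) cc: {X4}  orig:{}
  cell(5,6) cc: {X4}  orig:{}
  cell(0,2) cac: {S}
  cell(1,3) acb: ∅
  cell(2,4) cbc: ∅
  cell(3,5) bcc: ∅
  cell(4,6) ccc: {B}
  cell(0,3) cacb: ∅
  cell(1,4) acbc: ∅
  cell(2,5) cbcc: ∅
  cell(3,6) bccc: ∅
  cell(0,4) cacbc: ∅
  cell(1,5) acbcc: ∅
  cell(2,6) cbccc: ∅
  cell(0,5) cacbcc: ∅
  cell(1,6) acbccc: ∅
  cell(0,6) cacbccc: ∅

S ∉ T[0,6] ⇒ NO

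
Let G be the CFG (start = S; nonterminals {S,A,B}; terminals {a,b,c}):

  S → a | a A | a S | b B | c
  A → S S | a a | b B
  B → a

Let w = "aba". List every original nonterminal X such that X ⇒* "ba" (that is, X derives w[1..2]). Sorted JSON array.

Convert to CNF:
  S -> T0 A | T0 S | T1 B | a | c
  A -> S S | T0 T0 | T1 B
  B -> a
  T0 -> a
  T1 -> b

CYK fill, restricted to cells inside w[1..2]:
  cell(1,1) b: {T1}  orig:{}
  cell(2,2) a: {B,S,T0}  orig:{B,S}
  cell(1,2) ba: {A,S}

Original NTs in T[1,2] deriving "ba": ["A", "S"]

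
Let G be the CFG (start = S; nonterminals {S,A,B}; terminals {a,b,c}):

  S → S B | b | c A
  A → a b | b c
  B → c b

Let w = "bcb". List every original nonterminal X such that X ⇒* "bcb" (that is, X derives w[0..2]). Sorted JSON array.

CNF form of G:
  S -> S B | T2 A | b
  A -> T0 T1 | T1 T2
  B -> T2 T1
  T0 -> a
  T1 -> b
  T2 -> c

CYK table (by increasing span), restricted to cells inside w[0..2]:
  [0..0]={S,T1}  "b"  orig:{S}
  [1..1]={T2}  "c"  orig:{}
  [2..2]={S,T1}  "b"  orig:{S}
  [0..1]={A}  "bc"
  [1..2]={B}  "cb"
  [0..2]={S}  "bcb"

Original NTs in T[0,2] deriving "bcb": ["S"]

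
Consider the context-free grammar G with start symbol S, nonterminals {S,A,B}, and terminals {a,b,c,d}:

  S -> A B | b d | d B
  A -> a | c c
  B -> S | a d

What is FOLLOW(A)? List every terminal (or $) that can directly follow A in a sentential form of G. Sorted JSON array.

Compute FIRST by fixpoint:
[1]
  A via A→a: +{a}
  A via A→c c: +{c}
  B via B→a d: +{a}
  S via S→A B: +{a,c}
  S via S→b d: +{b}
  S via S→d B: +{d}
  FIRST[S]={a,b,c,d}  FIRST[A]={a,c}  FIRST[B]={a}
[2]
  B via B→S: +{b,c,d}
  FIRST[S]={a,b,c,d}  FIRST[A]={a,c}  FIRST[B]={a,b,c,d}
[3] (no change)
  FIRST[S]={a,b,c,d}  FIRST[A]={a,c}  FIRST[B]={a,b,c,d}

FOLLOW iteration:
FOLLOW(S) := {$}
[1]
  S→A B: FOLLOW(A) ⊇ FIRST(B) = {a,b,c,d}; new: +{a,b,c,d}
  S→A B: FOLLOW(B) ⊇ FOLLOW(S) ⊇ {$}; new: +{$}
  S: {$}  A: {a,b,c,d}  B: {$}
[2] done
  S: {$}  A: {a,b,c,d}  B: {$}

FOLLOW(A) = ["a", "b", "c", "d"]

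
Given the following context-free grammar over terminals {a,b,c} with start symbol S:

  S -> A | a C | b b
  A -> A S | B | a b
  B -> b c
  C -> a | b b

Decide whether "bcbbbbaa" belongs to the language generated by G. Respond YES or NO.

Convert to CNF:
  S -> A S | T0 C | T0 T1 | T1 T1 | T1 T2
  A -> A S | T0 T1 | T1 T2
  B -> T1 T2
  C -> T1 T1 | a
  T0 -> a
  T1 -> b
  T2 -> c

Fill CYK table bottom-up:
  [0..0]={T1}  "b"  orig:{}
  [1..1]={T2}  "c"  orig:{}
  [2..2]={T1}  "b"  orig:{}
  [3..3]={T1}  "b"  orig:{}
  [4..4]={T1}  "b"  orig:{}
  [5..5]={T1}  "b"  orig:{}
  [6..6]={C,T0}  "a"  orig:{C}
  [7..7]={C,T0}  "a"  orig:{C}
  [0..1]={A,B,S}  "bc"
  [1..2]=∅  "cb"
  [2..3]={C,S}  "bb"
  [3..4]={C,S}  "bb"
  [4..5]={C,S}  "bb"
  [5..6]=∅  "ba"
  [6..7]={S}  "aa"
  [0..2]=∅  "bcb"
  [1..3]=∅  "cbb"
  [2..4]=∅  "bbb"
  [3..5]=∅  "bbb"
  [4..6]=∅  "bba"
  [5..7]=∅  "baa"
  [0..3]={A,S}  "bcbb"
  [1..4]=∅  "cbbb"
  [2..5]=∅  "bbbb"
  [3..6]=∅  "bbba"
  [4..7]=∅  "bbaa"
  [0..4]=∅  "bcbbb"
  [1..5]=∅  "cbbbb"
  [2..6]=∅  "bbbba"
  [3..7]=∅  "bbbaa"
  [0..5]={A,S}  "bcbbbb"
  [1..6]=∅  "cbbbba"
  [2..7]=∅  "bbbbaa"
  [0..6]=∅  "bcbbbba"
  [1..7]=∅  "cbbbbaa"
  [0..7]={A,S}  "bcbbbbaa"

S ∈ T[0,7] ⇒ YES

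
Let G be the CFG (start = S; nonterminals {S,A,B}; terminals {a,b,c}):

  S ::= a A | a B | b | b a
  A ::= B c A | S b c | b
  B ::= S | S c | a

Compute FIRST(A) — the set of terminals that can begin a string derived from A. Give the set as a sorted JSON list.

FIRST iteration:
pass 1:
  A via A→b: +{b}
  B via B→a: +{a}
  S via S→a A: +{a}
  S via S→b: +{b}
  S: {a,b}  A: {b}  B: {a}
pass 2:
  A via A→B c A: +{a}
  B via B→S: +{b}
  S: {a,b}  A: {a,b}  B: {a,b}
pass 3: (no change)
  S: {a,b}  A: {a,b}  B: {a,b}

FIRST(A) = ["a", "b"]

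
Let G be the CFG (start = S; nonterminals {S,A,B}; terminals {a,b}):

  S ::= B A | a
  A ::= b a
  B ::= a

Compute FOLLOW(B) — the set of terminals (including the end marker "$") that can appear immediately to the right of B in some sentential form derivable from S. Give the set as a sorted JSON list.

FIRST sets, iterate to fixpoint:
iter 1:
  A via A→b a: +{b}
  B via B→a: +{a}
  S via S→B A: +{a}
  FIRST[S]={a}  FIRST[A]={b}  FIRST[B]={a}
iter 2: — fixpoint
  FIRST[S]={a}  FIRST[A]={b}  FIRST[B]={a}

FOLLOW iteration:
seed FOLLOW(S) with $
round 1:
  S→B A: FOLLOW(B) ⊇ FIRST(A) = {b}; new: +{b}
  S→B A: FOLLOW(A) ⊇ FOLLOW(S) ⊇ {$}; new: +{$}
  FOLLOW(S)={$}  FOLLOW(A)={$}  FOLLOW(B)={b}
round 2: (stable)
  FOLLOW(S)={$}  FOLLOW(A)={$}  FOLLOW(B)={b}

FOLLOW(B) = ["b"]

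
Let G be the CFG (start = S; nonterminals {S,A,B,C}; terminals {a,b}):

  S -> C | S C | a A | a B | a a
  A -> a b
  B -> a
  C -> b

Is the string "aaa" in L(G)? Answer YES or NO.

CNF form of G:
  S -> S C | T0 A | T0 B | T0 T0 | b
  A -> T0 T1
  B -> a
  C -> b
  T0 -> a
  T1 -> b

CYK fill:
  cell(0,0) a: {B,T0}  orig:{B}
  cell(1,1) a: {B,T0}  orig:{B}
  cell(2,2) a: {B,T0}  orig:{B}
  cell(0,1) aa: {S}
  cell(1,2) aa: {S}
  cell(0,2) aaa: ∅

S ∉ T[0,2] ⇒ NO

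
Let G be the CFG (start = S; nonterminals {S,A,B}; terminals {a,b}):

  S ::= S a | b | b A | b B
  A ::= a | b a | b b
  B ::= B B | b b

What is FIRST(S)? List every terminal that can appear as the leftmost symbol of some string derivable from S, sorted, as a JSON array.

FIRST sets, iterate to fixpoint:
[1]
  A via A→a: +{a}
  A via A→b a: +{b}
  B via B→b b: +{b}
  S via S→b: +{b}
  FIRST[S]={b}  FIRST[A]={a,b}  FIRST[B]={b}
[2] (stable)
  FIRST[S]={b}  FIRST[A]={a,b}  FIRST[B]={b}

FIRST(S) = ["b"]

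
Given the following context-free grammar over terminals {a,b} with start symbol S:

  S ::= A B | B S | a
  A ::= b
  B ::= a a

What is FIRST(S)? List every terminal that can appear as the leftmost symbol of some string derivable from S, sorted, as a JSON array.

FIRST sets, iterate to fixpoint:
round 1:
  A via A→b: +{b}
  B via B→a a: +{a}
  S via S→A B: +{b}
  S via S→B S: +{a}
  FIRST[S]={a,b}  FIRST[A]={b}  FIRST[B]={a}
round 2: (no change)
  FIRST[S]={a,b}  FIRST[A]={b}  FIRST[B]={a}

FIRST(S) = ["a", "b"]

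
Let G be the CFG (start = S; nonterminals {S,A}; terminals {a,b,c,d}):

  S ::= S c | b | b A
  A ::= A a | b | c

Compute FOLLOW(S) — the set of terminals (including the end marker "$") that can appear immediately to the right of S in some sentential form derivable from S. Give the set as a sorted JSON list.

Compute FIRST by fixpoint:
round 1:
  A via A→b: +{b}
  A via A→c: +{c}
  S via S→b: +{b}
  S: {b}  A: {b,c}
round 2: done
  S: {b}  A: {b,c}

FOLLOW iteration:
initialize: $ ∈ FOLLOW(S)
[1]
  A→A a: FOLLOW(A) ⊇ FIRST(a) = {a}; new: +{a}
  S→S c: FOLLOW(S) ⊇ FIRST(c) = {c}; new: +{c}
  S→b A: FOLLOW(A) ⊇ FOLLOW(S) ⊇ {$,c}; new: +{$,c}
  FOLLOW(S)={$,c}  FOLLOW(A)={$,a,c}
[2] (no change)
  FOLLOW(S)={$,c}  FOLLOW(A)={$,a,c}

FOLLOW(S) = ["$", "c"]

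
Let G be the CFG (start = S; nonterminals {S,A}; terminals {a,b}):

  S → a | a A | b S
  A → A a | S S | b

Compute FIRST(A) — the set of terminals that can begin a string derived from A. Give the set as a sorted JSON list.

FIRST sets, iterate to fixpoint:
round 1:
  A via A→b: +{b}
  S via S→a: +{a}
  S via S→b S: +{b}
  FIRST[S]={a,b}  FIRST[A]={b}
round 2:
  A via A→S S: +{a}
  FIRST[S]={a,b}  FIRST[A]={a,b}
round 3: (stable)
  FIRST[S]={a,b}  FIRST[A]={a,b}

FIRST(A) = ["a", "b"]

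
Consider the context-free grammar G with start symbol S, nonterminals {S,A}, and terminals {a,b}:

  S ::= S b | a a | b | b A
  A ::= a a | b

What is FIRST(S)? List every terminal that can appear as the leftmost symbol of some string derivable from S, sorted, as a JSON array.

FIRST iteration:
[1]
  A via A→a a: +{a}
  A via A→b: +{b}
  S via S→a a: +{a}
  S via S→b: +{b}
  S: {a,b}  A: {a,b}
[2] (no change)
  S: {a,b}  A: {a,b}

FIRST(S) = ["a", "b"]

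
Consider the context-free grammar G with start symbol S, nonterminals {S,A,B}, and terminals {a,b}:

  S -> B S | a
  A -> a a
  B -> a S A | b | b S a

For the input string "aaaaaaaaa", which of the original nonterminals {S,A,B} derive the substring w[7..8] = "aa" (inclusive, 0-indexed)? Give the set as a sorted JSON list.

Convert to CNF:
  S -> B S | a
  A -> T0 T0
  B -> T0 X2 | T1 X3 | b
  T0 -> a
  T1 -> b
  X2 -> S A
  X3 -> S T0

Fill CYK table bottom-up, restricted to cells inside w[7..8]:
  [7..7]={S,T0}  "a"  orig:{S}
  [8..8]={S,T0}  "a"  orig:{S}
  [7..8]={A,X3}  "aa"  orig:{A}

Original NTs in T[7,8] deriving "aa": ["A"]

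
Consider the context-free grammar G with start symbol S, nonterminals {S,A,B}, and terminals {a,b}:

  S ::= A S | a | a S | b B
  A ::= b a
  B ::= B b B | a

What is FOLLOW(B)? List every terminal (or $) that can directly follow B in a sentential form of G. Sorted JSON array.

Compute FIRST by fixpoint:
pass 1:
  A via A→b a: +{b}
  B via B→a: +{a}
  S via S→A S: +{b}
  S via S→a: +{a}
  FIRST(S)={a,b}  FIRST(A)={b}  FIRST(B)={a}
pass 2: (no change)
  FIRST(S)={a,b}  FIRST(A)={b}  FIRST(B)={a}

FOLLOW sets:
FOLLOW(S) := {$}
iter 1:
  B→B b B: FOLLOW(B) ⊇ FIRST(b) = {b}; new: +{b}
  S→A S: FOLLOW(A) ⊇ FIRST(S) = {a,b}; new: +{a,b}
  S→b B: FOLLOW(B) ⊇ FOLLOW(S) ⊇ {$}; new: +{$}
  FOLLOW(S)={$}  FOLLOW(A)={a,b}  FOLLOW(B)={$,b}
iter 2: (stable)
  FOLLOW(S)={$}  FOLLOW(A)={a,b}  FOLLOW(B)={$,b}

FOLLOW(B) = ["$", "b"]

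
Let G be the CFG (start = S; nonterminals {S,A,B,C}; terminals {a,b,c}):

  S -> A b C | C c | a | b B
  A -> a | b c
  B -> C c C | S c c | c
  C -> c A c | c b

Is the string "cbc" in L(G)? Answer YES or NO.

CNF form of G:
  S -> A X5 | C T1 | T0 B | a
  A -> T0 T1 | a
  B -> C X2 | S X3 | c
  C -> T1 T0 | T1 X4
  T0 -> b
  T1 -> c
  X2 -> T1 C
  X3 -> T1 T1
  X4 -> A T1
  X5 -> T0 C

CYK fill:
  cell(0,0) c: {B,T1}  orig:{B}
  cell(1,1) b: {T0}  orig:{}
  cell(2,2) c: {B,T1}  orig:{B}
  cell(0,1) cb: {C}
  cell(1,2) bc: {A,S}
  cell(0,2) cbc: {S}

S ∈ T[0,2] ⇒ YES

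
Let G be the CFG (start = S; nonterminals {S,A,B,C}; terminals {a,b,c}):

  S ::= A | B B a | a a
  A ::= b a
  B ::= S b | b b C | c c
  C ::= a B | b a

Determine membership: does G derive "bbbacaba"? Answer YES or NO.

CNF form of G:
  S -> B X4 | T0 T1 | T1 T1
  A -> T0 T1
  B -> S T0 | T0 X3 | T2 T2
  C -> T0 T1 | T1 B
  T0 -> b
  T1 -> a
  T2 -> c
  X3 -> T0 C
  X4 -> B T1

Fill CYK table bottom-up:
  T[0,0] 'b' = {T0}  orig:{}
  T[1,1] 'b' = {T0}  orig:{}
  T[2,2] 'b' = {T0}  orig:{}
  T[3,3] 'a' = {T1}  orig:{}
  T[4,4] 'c' = {T2}  orig:{}
  T[5,5] 'a' = {T1}  orig:{}
  T[6,6] 'b' = {T0}  orig:{}
  T[7,7] 'a' = {T1}  orig:{}
  T[0,1] 'bb' = ∅
  T[1,2] 'bb' = ∅
  T[2,3] 'ba' = {A,C,S}
  T[3,4] 'ac' = ∅
  T[4,5] 'ca' = ∅
  T[5,6] 'ab' = ∅
  T[6,7] 'ba' = {A,C,S}
  T[0,2] 'bbb' = ∅
  T[1,3] 'bba' = {X3}  orig:{}
  T[2,4] 'bac' = ∅
  T[3,5] 'aca' = ∅
  T[4,6] 'cab' = ∅
  T[5,7] 'aba' = ∅
  T[0,3] 'bbba' = {B}
  T[1,4] 'bbac' = ∅
  T[2,5] 'baca' = ∅
  T[3,6] 'acab' = ∅
  T[4,7] 'caba' = ∅
  T[0,4] 'bbbac' = ∅
  T[1,5] 'bbaca' = ∅
  T[2,6] 'bacab' = ∅
  T[3,7] 'acaba' = ∅
  T[0,5] 'bbbaca' = ∅
  T[1,6] 'bbacab' = ∅
  T[2,7] 'bacaba' = ∅
  T[0,6] 'bbbacab' = ∅
  T[1,7] 'bbacaba' = ∅
  T[0,7] 'bbbacaba' = ∅

S ∉ T[0,7] ⇒ NO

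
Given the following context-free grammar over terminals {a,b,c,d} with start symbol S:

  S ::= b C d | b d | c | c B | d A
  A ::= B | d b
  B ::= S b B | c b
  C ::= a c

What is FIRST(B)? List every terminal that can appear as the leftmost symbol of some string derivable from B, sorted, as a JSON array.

Compute FIRST by fixpoint:
iter 1:
  A via A→d b: +{d}
  B via B→c b: +{c}
  C via C→a c: +{a}
  S via S→b C d: +{b}
  S via S→c: +{c}
  S via S→d A: +{d}
  FIRST(S)={b,c,d}  FIRST(A)={d}  FIRST(B)={c}  FIRST(C)={a}
iter 2:
  A via A→B: +{c}
  B via B→S b B: +{b,d}
  FIRST(S)={b,c,d}  FIRST(A)={c,d}  FIRST(B)={b,c,d}  FIRST(C)={a}
iter 3:
  A via A→B: +{b}
  FIRST(S)={b,c,d}  FIRST(A)={b,c,d}  FIRST(B)={b,c,d}  FIRST(C)={a}
iter 4: done
  FIRST(S)={b,c,d}  FIRST(A)={b,c,d}  FIRST(B)={b,c,d}  FIRST(C)={a}

FIRST(B) = ["b", "c", "d"]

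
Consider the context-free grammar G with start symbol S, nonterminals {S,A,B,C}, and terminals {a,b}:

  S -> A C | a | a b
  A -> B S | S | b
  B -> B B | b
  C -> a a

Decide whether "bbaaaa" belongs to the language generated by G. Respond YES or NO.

Convert to CNF:
  S -> A C | T0 T1 | a
  A -> A C | B S | T0 T1 | a | b
  B -> B B | b
  C -> T0 T0
  T0 -> a
  T1 -> b

CYK fill:
  T[0,0] 'b' = {A,B,T1}  orig:{A,B}
  T[1,1] 'b' = {A,B,T1}  orig:{A,B}
  T[2,2] 'a' = {A,S,T0}  orig:{A,S}
  T[3,3] 'a' = {A,S,T0}  orig:{A,S}
  T[4,4] 'a' = {A,S,T0}  orig:{A,S}
  T[5,5] 'a' = {A,S,T0}  orig:{A,S}
  T[0,1] 'bb' = {B}
  T[1,2] 'ba' = {A}
  T[2,3] 'aa' = {C}
  T[3,4] 'aa' = {C}
  T[4,5] 'aa' = {C}
  T[0,2] 'bba' = {A}
  T[1,3] 'baa' = {A,S}
  T[2,4] 'aaa' = {A,S}
  T[3,5] 'aaa' = {A,S}
  T[0,3] 'bbaa' = {A}
  T[1,4] 'baaa' = {A,S}
  T[2,5] 'aaaa' = ∅
  T[0,4] 'bbaaa' = {A,S}
  T[1,5] 'baaaa' = {A,S}
  T[0,5] 'bbaaaa' = {A,S}

S ∈ T[0,5] ⇒ YES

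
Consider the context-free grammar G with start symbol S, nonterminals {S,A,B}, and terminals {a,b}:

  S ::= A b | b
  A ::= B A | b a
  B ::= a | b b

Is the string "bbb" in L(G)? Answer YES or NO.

Convert to CNF:
  S -> A T0 | b
  A -> B A | T0 T1
  B -> T0 T0 | a
  T0 -> b
  T1 -> a

CYK fill:
  T[0,0] 'b' = {S,T0}  orig:{S}
  T[1,1] 'b' = {S,T0}  orig:{S}
  T[2,2] 'b' = {S,T0}  orig:{S}
  T[0,1] 'bb' = {B}
  T[1,2] 'bb' = {B}
  T[0,2] 'bbb' = ∅

S ∉ T[0,2] ⇒ NO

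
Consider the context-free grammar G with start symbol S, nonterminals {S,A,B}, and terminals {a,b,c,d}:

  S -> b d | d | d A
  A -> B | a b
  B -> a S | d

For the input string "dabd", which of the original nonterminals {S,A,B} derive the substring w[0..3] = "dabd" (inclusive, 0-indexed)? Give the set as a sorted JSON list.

CNF form of G:
  S -> T1 T2 | T2 A | d
  A -> T0 S | T0 T1 | d
  B -> T0 S | d
  T0 -> a
  T1 -> b
  T2 -> d

CYK fill (cells [i..j] with 0 ≤ i ≤ j ≤ 3 only):
  T[0,0] 'd' = {A,B,S,T2}  orig:{A,B,S}
  T[1,1] 'a' = {T0}  orig:{}
  T[2,2] 'b' = {T1}  orig:{}
  T[3,3] 'd' = {A,B,S,T2}  orig:{A,B,S}
  T[0,1] 'da' = ∅
  T[1,2] 'ab' = {A}
  T[2,3] 'bd' = {S}
  T[0,2] 'dab' = {S}
  T[1,3] 'abd' = {A,B}
  T[0,3] 'dabd' = {S}

Original NTs in T[0,3] deriving "dabd": ["S"]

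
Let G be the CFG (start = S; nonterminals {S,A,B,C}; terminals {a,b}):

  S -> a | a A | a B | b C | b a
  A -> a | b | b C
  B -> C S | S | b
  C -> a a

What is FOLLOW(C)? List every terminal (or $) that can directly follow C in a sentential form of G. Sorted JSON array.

Compute FIRST by fixpoint:
[1]
  A via A→a: +{a}
  A via A→b: +{b}
  B via B→b: +{b}
  C via C→a a: +{a}
  S via S→a: +{a}
  S via S→b C: +{b}
  S: {a,b}  A: {a,b}  B: {b}  C: {a}
[2]
  B via B→C S: +{a}
  S: {a,b}  A: {a,b}  B: {a,b}  C: {a}
[3] (no change)
  S: {a,b}  A: {a,b}  B: {a,b}  C: {a}

FOLLOW iteration:
FOLLOW(S) := {$}
round 1:
  B→C S: FOLLOW(C) ⊇ FIRST(S) = {a,b}; new: +{a,b}
  S→a A: FOLLOW(A) ⊇ FOLLOW(S) ⊇ {$}; new: +{$}
  S→a B: FOLLOW(B) ⊇ FOLLOW(S) ⊇ {$}; new: +{$}
  S→b C: FOLLOW(C) ⊇ FOLLOW(S) ⊇ {$}; new: +{$}
  FOLLOW[S]={$}  FOLLOW[A]={$}  FOLLOW[B]={$}  FOLLOW[C]={$,a,b}
round 2: (no change)
  FOLLOW[S]={$}  FOLLOW[A]={$}  FOLLOW[B]={$}  FOLLOW[C]={$,a,b}

FOLLOW(C) = ["$", "a", "b"]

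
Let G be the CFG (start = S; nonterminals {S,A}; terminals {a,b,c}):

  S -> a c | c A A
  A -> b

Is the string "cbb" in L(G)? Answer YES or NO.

Convert to CNF:
  S -> T0 T1 | T1 X2
  A -> b
  T0 -> a
  T1 -> c
  X2 -> A A

Fill CYK table bottom-up:
  [0..0]={T1}  "c"  orig:{}
  [1..1]={A}  "b"
  [2..2]={A}  "b"
  [0..1]=∅  "cb"
  [1..2]={X2}  "bb"  orig:{}
  [0..2]={S}  "cbb"

S ∈ T[0,2] ⇒ YES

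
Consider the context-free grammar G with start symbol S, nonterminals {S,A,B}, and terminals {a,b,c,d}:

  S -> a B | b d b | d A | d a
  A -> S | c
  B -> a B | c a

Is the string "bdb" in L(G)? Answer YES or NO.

CNF form of G:
  S -> T0 B | T1 X5 | T2 A | T2 T0
  A -> T0 B | T1 X4 | T2 A | T2 T0 | c
  B -> T0 B | T3 T0
  T0 -> a
  T1 -> b
  T2 -> d
  T3 -> c
  X4 -> T2 T1
  X5 -> T2 T1

CYK table (by increasing span):
  T[0,0] 'b' = {T1}  orig:{}
  T[1,1] 'd' = {T2}  orig:{}
  T[2,2] 'b' = {T1}  orig:{}
  T[0,1] 'bd' = ∅
  T[1,2] 'db' = {X4,X5}  orig:{}
  T[0,2] 'bdb' = {A,S}

S ∈ T[0,2] ⇒ YES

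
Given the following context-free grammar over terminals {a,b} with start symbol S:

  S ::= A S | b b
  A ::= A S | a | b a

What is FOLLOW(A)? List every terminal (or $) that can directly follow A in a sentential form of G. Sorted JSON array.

Compute FIRST by fixpoint:
iter 1:
  A via A→a: +{a}
  A via A→b a: +{b}
  S via S→A S: +{a,b}
  S: {a,b}  A: {a,b}
iter 2: done
  S: {a,b}  A: {a,b}

FOLLOW sets:
seed FOLLOW(S) with $
iter 1:
  A→A S: FOLLOW(A) ⊇ FIRST(S) = {a,b}; new: +{a,b}
  A→A S: FOLLOW(S) ⊇ FOLLOW(A) ⊇ {a,b}; new: +{a,b}
  FOLLOW[S]={$,a,b}  FOLLOW[A]={a,b}
iter 2: (no change)
  FOLLOW[S]={$,a,b}  FOLLOW[A]={a,b}

FOLLOW(A) = ["a", "b"]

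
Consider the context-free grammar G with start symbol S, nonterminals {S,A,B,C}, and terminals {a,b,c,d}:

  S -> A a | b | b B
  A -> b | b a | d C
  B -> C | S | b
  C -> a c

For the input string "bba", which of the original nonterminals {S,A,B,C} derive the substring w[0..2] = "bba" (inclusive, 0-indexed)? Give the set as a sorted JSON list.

Convert to CNF:
  S -> A T1 | T0 B | b
  A -> T0 T1 | T2 C | b
  B -> A T1 | T0 B | T1 T3 | b
  C -> T1 T3
  T0 -> b
  T1 -> a
  T2 -> d
  T3 -> c

Fill CYK table bottom-up — only the sub-triangle for w[0..2]:
  [0..0]={A,B,S,T0}  "b"  orig:{A,B,S}
  [1..1]={A,B,S,T0}  "b"  orig:{A,B,S}
  [2..2]={T1}  "a"  orig:{}
  [0..1]={B,S}  "bb"
  [1..2]={A,B,S}  "ba"
  [0..2]={B,S}  "bba"

Original NTs in T[0,2] deriving "bba": ["B", "S"]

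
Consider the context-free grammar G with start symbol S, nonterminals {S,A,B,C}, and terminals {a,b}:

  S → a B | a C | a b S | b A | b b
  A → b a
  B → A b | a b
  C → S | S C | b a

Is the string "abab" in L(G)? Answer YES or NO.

CNF form of G:
  S -> T0 A | T0 T0 | T1 B | T1 C | T1 X3
  A -> T0 T1
  B -> A T0 | T1 T0
  C -> S C | T0 A | T0 T0 | T0 T1 | T1 B | T1 C | T1 X2
  T0 -> b
  T1 -> a
  X2 -> T0 S
  X3 -> T0 S

CYK fill:
  T[0,0] 'a' = {T1}  orig:{}
  T[1,1] 'b' = {T0}  orig:{}
  T[2,2] 'a' = {T1}  orig:{}
  T[3,3] 'b' = {T0}  orig:{}
  T[0,1] 'ab' = {B}
  T[1,2] 'ba' = {A,C}
  T[2,3] 'ab' = {B}
  T[0,2] 'aba' = {C,S}
  T[1,3] 'bab' = {B}
  T[0,3] 'abab' = {C,S}

S ∈ T[0,3] ⇒ YES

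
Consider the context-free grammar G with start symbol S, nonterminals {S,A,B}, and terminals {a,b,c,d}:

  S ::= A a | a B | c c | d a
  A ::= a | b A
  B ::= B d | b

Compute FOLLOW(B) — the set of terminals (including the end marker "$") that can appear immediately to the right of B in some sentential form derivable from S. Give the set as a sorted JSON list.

Compute FIRST by fixpoint:
iter 1:
  A via A→a: +{a}
  A via A→b A: +{b}
  B via B→b: +{b}
  S via S→A a: +{a,b}
  S via S→c c: +{c}
  S via S→d a: +{d}
  FIRST(S)={a,b,c,d}  FIRST(A)={a,b}  FIRST(B)={b}
iter 2: done
  FIRST(S)={a,b,c,d}  FIRST(A)={a,b}  FIRST(B)={b}

FOLLOW sets:
FOLLOW(S) := {$}
iter 1:
  B→B d: FOLLOW(B) ⊇ FIRST(d) = {d}; new: +{d}
  S→A a: FOLLOW(A) ⊇ FIRST(a) = {a}; new: +{a}
  S→a B: FOLLOW(B) ⊇ FOLLOW(S) ⊇ {$}; new: +{$}
  FOLLOW(S)={$}  FOLLOW(A)={a}  FOLLOW(B)={$,d}
iter 2: (no change)
  FOLLOW(S)={$}  FOLLOW(A)={a}  FOLLOW(B)={$,d}

FOLLOW(B) = ["$", "d"]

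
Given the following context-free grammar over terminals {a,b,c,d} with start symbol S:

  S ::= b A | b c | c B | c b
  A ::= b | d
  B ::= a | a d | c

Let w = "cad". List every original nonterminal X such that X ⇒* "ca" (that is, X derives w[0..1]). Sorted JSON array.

Convert to CNF:
  S -> T2 A | T2 T3 | T3 B | T3 T2
  A -> b | d
  B -> T0 T1 | a | c
  T0 -> a
  T1 -> d
  T2 -> b
  T3 -> c

CYK fill — only the sub-triangle for w[0..1]:
  T[0,0] 'c' = {B,T3}  orig:{B}
  T[1,1] 'a' = {B,T0}  orig:{B}
  T[0,1] 'ca' = {S}

Original NTs in T[0,1] deriving "ca": ["S"]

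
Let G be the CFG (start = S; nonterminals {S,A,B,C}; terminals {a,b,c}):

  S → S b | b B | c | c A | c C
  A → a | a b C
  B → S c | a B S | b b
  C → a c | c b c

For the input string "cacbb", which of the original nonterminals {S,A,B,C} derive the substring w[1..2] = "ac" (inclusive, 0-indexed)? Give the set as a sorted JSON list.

Convert to CNF:
  S -> S T1 | T1 B | T2 A | T2 C | c
  A -> T0 X3 | a
  B -> S T2 | T0 X4 | T1 T1
  C -> T0 T2 | T2 X5
  T0 -> a
  T1 -> b
  T2 -> c
  X3 -> T1 C
  X4 -> B S
  X5 -> T1 T2

CYK table (by increasing span) (cells [i..j] with 1 ≤ i ≤ j ≤ 2 only):
  T[1,1] 'a' = {A,T0}  orig:{A}
  T[2,2] 'c' = {S,T2}  orig:{S}
  T[1,2] 'ac' = {C}

Original NTs in T[1,2] deriving "ac": ["C"]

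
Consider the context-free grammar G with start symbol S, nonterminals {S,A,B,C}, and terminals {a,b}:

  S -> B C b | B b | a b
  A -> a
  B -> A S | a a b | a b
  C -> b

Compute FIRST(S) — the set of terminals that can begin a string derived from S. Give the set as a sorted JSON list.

Compute FIRST by fixpoint:
iter 1:
  A via A→a: +{a}
  B via B→A S: +{a}
  C via C→b: +{b}
  S via S→B C b: +{a}
  FIRST[S]={a}  FIRST[A]={a}  FIRST[B]={a}  FIRST[C]={b}
iter 2: (no change)
  FIRST[S]={a}  FIRST[A]={a}  FIRST[B]={a}  FIRST[C]={b}

FIRST(S) = ["a"]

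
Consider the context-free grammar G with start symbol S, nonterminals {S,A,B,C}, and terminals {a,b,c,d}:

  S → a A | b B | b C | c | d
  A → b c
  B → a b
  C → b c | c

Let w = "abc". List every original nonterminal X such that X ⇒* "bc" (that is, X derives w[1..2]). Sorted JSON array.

CNF form of G:
  S -> T0 B | T0 C | T2 A | c | d
  A -> T0 T1
  B -> T2 T0
  C -> T0 T1 | c
  T0 -> b
  T1 -> c
  T2 -> a

Fill CYK table bottom-up — only the sub-triangle for w[1..2]:
  [1..1]={T0}  "b"  orig:{}
  [2..2]={C,S,T1}  "c"  orig:{C,S}
  [1..2]={A,C,S}  "bc"

Original NTs in T[1,2] deriving "bc": ["A", "C", "S"]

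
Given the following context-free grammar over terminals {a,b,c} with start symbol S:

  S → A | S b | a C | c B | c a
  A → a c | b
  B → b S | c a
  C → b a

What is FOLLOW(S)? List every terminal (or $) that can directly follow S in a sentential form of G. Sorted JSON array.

FIRST sets, iterate to fixpoint:
pass 1:
  A via A→a c: +{a}
  A via A→b: +{b}
  B via B→b S: +{b}
  B via B→c a: +{c}
  C via C→b a: +{b}
  S via S→A: +{a,b}
  S via S→c B: +{c}
  FIRST[S]={a,b,c}  FIRST[A]={a,b}  FIRST[B]={b,c}  FIRST[C]={b}
pass 2: — fixpoint
  FIRST[S]={a,b,c}  FIRST[A]={a,b}  FIRST[B]={b,c}  FIRST[C]={b}

FOLLOW sets:
initialize: $ ∈ FOLLOW(S)
[1]
  S→A: FOLLOW(A) ⊇ FOLLOW(S) ⊇ {$}; new: +{$}
  S→S b: FOLLOW(S) ⊇ FIRST(b) = {b}; new: +{b}
  S→a C: FOLLOW(C) ⊇ FOLLOW(S) ⊇ {$,b}; new: +{$,b}
  S→c B: FOLLOW(B) ⊇ FOLLOW(S) ⊇ {$,b}; new: +{$,b}
  S: {$,b}  A: {$}  B: {$,b}  C: {$,b}
[2]
  S→A: FOLLOW(A) ⊇ FOLLOW(S) ⊇ {$,b}; new: +{b}
  S: {$,b}  A: {$,b}  B: {$,b}  C: {$,b}
[3] — fixpoint
  S: {$,b}  A: {$,b}  B: {$,b}  C: {$,b}

FOLLOW(S) = ["$", "b"]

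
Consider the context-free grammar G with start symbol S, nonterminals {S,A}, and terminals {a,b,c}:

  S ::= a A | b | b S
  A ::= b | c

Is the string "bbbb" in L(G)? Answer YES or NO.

CNF form of G:
  S -> T0 A | T1 S | b
  A -> b | c
  T0 -> a
  T1 -> b

CYK fill:
  cell(0,0) b: {A,S,T1}  orig:{A,S}
  cell(1,1) b: {A,S,T1}  orig:{A,S}
  cell(2,2) b: {A,S,T1}  orig:{A,S}
  cell(3,3) b: {A,S,T1}  orig:{A,S}
  cell(0,1) bb: {S}
  cell(1,2) bb: {S}
  cell(2,3) bb: {S}
  cell(0,2) bbb: {S}
  cell(1,3) bbb: {S}
  cell(0,3) bbbb: {S}

S ∈ T[0,3] ⇒ YES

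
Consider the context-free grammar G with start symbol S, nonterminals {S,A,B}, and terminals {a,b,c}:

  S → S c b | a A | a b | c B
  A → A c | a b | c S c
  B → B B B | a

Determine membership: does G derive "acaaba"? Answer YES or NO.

CNF form of G:
  S -> S X5 | T0 B | T1 A | T1 T2
  A -> A T0 | T0 X3 | T1 T2
  B -> B X4 | a
  T0 -> c
  T1 -> a
  T2 -> b
  X3 -> S T0
  X4 -> B B
  X5 -> T0 T2

Fill CYK table bottom-up:
  [0..0]={B,T1}  "a"  orig:{B}
  [1..1]={T0}  "c"  orig:{}
  [2..2]={B,T1}  "a"  orig:{B}
  [3..3]={B,T1}  "a"  orig:{B}
  [4..4]={T2}  "b"  orig:{}
  [5..5]={B,T1}  "a"  orig:{B}
  [0..1]=∅  "ac"
  [1..2]={S}  "ca"
  [2..3]={X4}  "aa"  orig:{}
  [3..4]={A,S}  "ab"
  [4..5]=∅  "ba"
  [0..2]=∅  "aca"
  [1..3]=∅  "caa"
  [2..4]={S}  "aab"
  [3..5]=∅  "aba"
  [0..3]=∅  "acaa"
  [1..4]=∅  "caab"
  [2..5]=∅  "aaba"
  [0..4]=∅  "acaab"
  [1..5]=∅  "caaba"
  [0..5]=∅  "acaaba"

S ∉ T[0,5] ⇒ NO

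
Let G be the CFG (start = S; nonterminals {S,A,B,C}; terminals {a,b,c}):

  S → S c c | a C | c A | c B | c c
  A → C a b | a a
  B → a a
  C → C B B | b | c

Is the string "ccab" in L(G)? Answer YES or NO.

CNF form of G:
  S -> S X5 | T0 C | T2 A | T2 B | T2 T2
  A -> C X3 | T0 T0
  B -> T0 T0
  C -> C X4 | b | c
  T0 -> a
  T1 -> b
  T2 -> c
  X3 -> T0 T1
  X4 -> B B
  X5 -> T2 T2

CYK table (by increasing span):
  [0..0]={C,T2}  "c"  orig:{C}
  [1..1]={C,T2}  "c"  orig:{C}
  [2..2]={T0}  "a"  orig:{}
  [3..3]={C,T1}  "b"  orig:{C}
  [0..1]={S,X5}  "cc"  orig:{S}
  [1..2]=∅  "ca"
  [2..3]={S,X3}  "ab"  orig:{S}
  [0..2]=∅  "cca"
  [1..3]={A}  "cab"
  [0..3]={S}  "ccab"

S ∈ T[0,3] ⇒ YES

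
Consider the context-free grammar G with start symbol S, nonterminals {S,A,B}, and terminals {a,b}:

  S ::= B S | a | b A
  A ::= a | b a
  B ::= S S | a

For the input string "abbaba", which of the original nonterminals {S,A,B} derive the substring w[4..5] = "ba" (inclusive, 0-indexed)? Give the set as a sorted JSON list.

CNF form of G:
  S -> B S | T0 A | a
  A -> T0 T1 | a
  B -> S S | a
  T0 -> b
  T1 -> a

CYK fill, restricted to cells inside w[4..5]:
  cell(4,4) b: {T0}  orig:{}
  cell(5,5) a: {A,B,S,T1}  orig:{A,B,S}
  cell(4,5) ba: {A,S}

Original NTs in T[4,5] deriving "ba": ["A", "S"]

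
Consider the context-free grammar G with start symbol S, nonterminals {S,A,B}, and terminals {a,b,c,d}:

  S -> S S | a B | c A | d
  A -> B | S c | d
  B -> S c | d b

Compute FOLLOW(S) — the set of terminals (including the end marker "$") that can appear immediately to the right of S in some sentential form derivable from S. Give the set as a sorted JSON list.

FIRST iteration:
iter 1:
  A via A→d: +{d}
  B via B→d b: +{d}
  S via S→a B: +{a}
  S via S→c A: +{c}
  S via S→d: +{d}
  FIRST[S]={a,c,d}  FIRST[A]={d}  FIRST[B]={d}
iter 2:
  A via A→S c: +{a,c}
  B via B→S c: +{a,c}
  FIRST[S]={a,c,d}  FIRST[A]={a,c,d}  FIRST[B]={a,c,d}
iter 3: (stable)
  FIRST[S]={a,c,d}  FIRST[A]={a,c,d}  FIRST[B]={a,c,d}

Compute FOLLOW by fixpoint:
seed FOLLOW(S) with $
pass 1:
  A→S c: FOLLOW(S) ⊇ FIRST(c) = {c}; new: +{c}
  S→S S: FOLLOW(S) ⊇ FIRST(S) = {a,c,d}; new: +{a,d}
  S→a B: FOLLOW(B) ⊇ FOLLOW(S) ⊇ {$,a,c,d}; new: +{$,a,c,d}
  S→c A: FOLLOW(A) ⊇ FOLLOW(S) ⊇ {$,a,c,d}; new: +{$,a,c,d}
  S: {$,a,c,d}  A: {$,a,c,d}  B: {$,a,c,d}
pass 2: done
  S: {$,a,c,d}  A: {$,a,c,d}  B: {$,a,c,d}

FOLLOW(S) = ["$", "a", "c", "d"]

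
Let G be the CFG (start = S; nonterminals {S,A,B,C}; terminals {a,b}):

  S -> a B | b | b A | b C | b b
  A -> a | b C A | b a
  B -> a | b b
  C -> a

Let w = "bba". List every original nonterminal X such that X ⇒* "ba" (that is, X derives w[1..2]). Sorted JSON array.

CNF form of G:
  S -> T0 A | T0 C | T0 T0 | T1 B | b
  A -> T0 T1 | T0 X2 | a
  B -> T0 T0 | a
  C -> a
  T0 -> b
  T1 -> a
  X2 -> C A

CYK fill, restricted to cells inside w[1..2]:
  [1..1]={S,T0}  "b"  orig:{S}
  [2..2]={A,B,C,T1}  "a"  orig:{A,B,C}
  [1..2]={A,S}  "ba"

Original NTs in T[1,2] deriving "ba": ["A", "S"]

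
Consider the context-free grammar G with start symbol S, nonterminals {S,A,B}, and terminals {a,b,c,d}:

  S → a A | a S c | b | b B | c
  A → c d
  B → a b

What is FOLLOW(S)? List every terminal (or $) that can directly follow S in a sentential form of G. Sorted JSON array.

FIRST iteration:
iter 1:
  A via A→c d: +{c}
  B via B→a b: +{a}
  S via S→a A: +{a}
  S via S→b: +{b}
  S via S→c: +{c}
  S: {a,b,c}  A: {c}  B: {a}
iter 2: (stable)
  S: {a,b,c}  A: {c}  B: {a}

FOLLOW sets:
FOLLOW(S) := {$}
pass 1:
  S→a A: FOLLOW(A) ⊇ FOLLOW(S) ⊇ {$}; new: +{$}
  S→a S c: FOLLOW(S) ⊇ FIRST(c) = {c}; new: +{c}
  S→b B: FOLLOW(B) ⊇ FOLLOW(S) ⊇ {$,c}; new: +{$,c}
  FOLLOW(S)={$,c}  FOLLOW(A)={$}  FOLLOW(B)={$,c}
pass 2:
  S→a A: FOLLOW(A) ⊇ FOLLOW(S) ⊇ {$,c}; new: +{c}
  FOLLOW(S)={$,c}  FOLLOW(A)={$,c}  FOLLOW(B)={$,c}
pass 3: (no change)
  FOLLOW(S)={$,c}  FOLLOW(A)={$,c}  FOLLOW(B)={$,c}

FOLLOW(S) = ["$", "c"]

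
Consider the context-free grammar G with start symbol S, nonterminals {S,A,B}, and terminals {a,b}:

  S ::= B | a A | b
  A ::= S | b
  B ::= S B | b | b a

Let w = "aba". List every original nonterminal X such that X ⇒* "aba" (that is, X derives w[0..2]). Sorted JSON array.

Convert to CNF:
  S -> S B | T0 A | T1 T0 | b
  A -> S B | T0 A | T1 T0 | b
  B -> S B | T1 T0 | b
  T0 -> a
  T1 -> b

CYK table (by increasing span) — only the sub-triangle for w[0..2]:
  cell(0,0) a: {T0}  orig:{}
  cell(1,1) b: {A,B,S,T1}  orig:{A,B,S}
  cell(2,2) a: {T0}  orig:{}
  cell(0,1) ab: {A,S}
  cell(1,2) ba: {A,B,S}
  cell(0,2) aba: {A,S}

Original NTs in T[0,2] deriving "aba": ["A", "S"]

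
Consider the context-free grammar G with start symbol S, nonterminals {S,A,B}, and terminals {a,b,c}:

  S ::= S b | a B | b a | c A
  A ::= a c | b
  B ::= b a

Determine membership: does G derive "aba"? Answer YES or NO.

CNF form of G:
  S -> S T2 | T0 B | T1 A | T2 T0
  A -> T0 T1 | b
  B -> T2 T0
  T0 -> a
  T1 -> c
  T2 -> b

CYK fill:
  [0..0]={T0}  "a"  orig:{}
  [1..1]={A,T2}  "b"  orig:{A}
  [2..2]={T0}  "a"  orig:{}
  [0..1]=∅  "ab"
  [1..2]={B,S}  "ba"
  [0..2]={S}  "aba"

S ∈ T[0,2] ⇒ YES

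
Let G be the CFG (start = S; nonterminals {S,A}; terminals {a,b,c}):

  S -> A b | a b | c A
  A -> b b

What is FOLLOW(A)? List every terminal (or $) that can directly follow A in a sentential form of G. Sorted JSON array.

FIRST iteration:
round 1:
  A via A→b b: +{b}
  S via S→A b: +{b}
  S via S→a b: +{a}
  S via S→c A: +{c}
  S: {a,b,c}  A: {b}
round 2: — fixpoint
  S: {a,b,c}  A: {b}

FOLLOW iteration:
seed FOLLOW(S) with $
round 1:
  S→A b: FOLLOW(A) ⊇ FIRST(b) = {b}; new: +{b}
  S→c A: FOLLOW(A) ⊇ FOLLOW(S) ⊇ {$}; new: +{$}
  FOLLOW[S]={$}  FOLLOW[A]={$,b}
round 2: (stable)
  FOLLOW[S]={$}  FOLLOW[A]={$,b}

FOLLOW(A) = ["$", "b"]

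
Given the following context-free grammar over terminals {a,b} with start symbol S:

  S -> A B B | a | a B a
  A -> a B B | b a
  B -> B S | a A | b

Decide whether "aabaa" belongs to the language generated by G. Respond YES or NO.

CNF form of G:
  S -> A X3 | T0 X4 | a
  A -> T0 X2 | T1 T0
  B -> B S | T0 A | b
  T0 -> a
  T1 -> b
  X2 -> B B
  X3 -> B B
  X4 -> B T0

Fill CYK table bottom-up:
  [0..0]={S,T0}  "a"  orig:{S}
  [1..1]={S,T0}  "a"  orig:{S}
  [2..2]={B,T1}  "b"  orig:{B}
  [3..3]={S,T0}  "a"  orig:{S}
  [4..4]={S,T0}  "a"  orig:{S}
  [0..1]=∅  "aa"
  [1..2]=∅  "ab"
  [2..3]={A,B,X4}  "ba"  orig:{A,B}
  [3..4]=∅  "aa"
  [0..2]=∅  "aab"
  [1..3]={B,S}  "aba"
  [2..4]={B,X4}  "baa"  orig:{B}
  [0..3]=∅  "aaba"
  [1..4]={B,S,X4}  "abaa"  orig:{B,S}
  [0..4]={S}  "aabaa"

S ∈ T[0,4] ⇒ YES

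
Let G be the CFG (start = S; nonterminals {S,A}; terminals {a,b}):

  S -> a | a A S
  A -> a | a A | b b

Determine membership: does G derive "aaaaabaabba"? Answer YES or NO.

Convert to CNF:
  S -> T0 X2 | a
  A -> T0 A | T1 T1 | a
  T0 -> a
  T1 -> b
  X2 -> A S

CYK table (by increasing span):
  T[0,0] 'a' = {A,S,T0}  orig:{A,S}
  T[1,1] 'a' = {A,S,T0}  orig:{A,S}
  T[2,2] 'a' = {A,S,T0}  orig:{A,S}
  T[3,3] 'a' = {A,S,T0}  orig:{A,S}
  T[4,4] 'a' = {A,S,T0}  orig:{A,S}
  T[5,5] 'b' = {T1}  orig:{}
  T[6,6] 'a' = {A,S,T0}  orig:{A,S}
  T[7,7] 'a' = {A,S,T0}  orig:{A,S}
  T[8,8] 'b' = {T1}  orig:{}
  T[9,9] 'b' = {T1}  orig:{}
  T[10,10] 'a' = {A,S,T0}  orig:{A,S}
  T[0,1] 'aa' = {A,X2}  orig:{A}
  T[1,2] 'aa' = {A,X2}  orig:{A}
  T[2,3] 'aa' = {A,X2}  orig:{A}
  T[3,4] 'aa' = {A,X2}  orig:{A}
  T[4,5] 'ab' = ∅
  T[5,6] 'ba' = ∅
  T[6,7] 'aa' = {A,X2}  orig:{A}
  T[7,8] 'ab' = ∅
  T[8,9] 'bb' = {A}
  T[9,10] 'ba' = ∅
  T[0,2] 'aaa' = {A,S,X2}  orig:{A,S}
  T[1,3] 'aaa' = {A,S,X2}  orig:{A,S}
  T[2,4] 'aaa' = {A,S,X2}  orig:{A,S}
  T[3,5] 'aab' = ∅
  T[4,6] 'aba' = ∅
  T[5,7] 'baa' = ∅
  T[6,8] 'aab' = ∅
  T[7,9] 'abb' = {A}
  T[8,10] 'bba' = {X2}  orig:{}
  T[0,3] 'aaaa' = {A,S,X2}  orig:{A,S}
  T[1,4] 'aaaa' = {A,S,X2}  orig:{A,S}
  T[2,5] 'aaab' = ∅
  T[3,6] 'aaba' = ∅
  T[4,7] 'abaa' = ∅
  T[5,8] 'baab' = ∅
  T[6,9] 'aabb' = {A}
  T[7,10] 'abba' = {S,X2}  orig:{S}
  T[0,4] 'aaaaa' = {A,S,X2}  orig:{A,S}
  T[1,5] 'aaaab' = ∅
  T[2,6] 'aaaba' = ∅
  T[3,7] 'aabaa' = ∅
  T[4,8] 'abaab' = ∅
  T[5,9] 'baabb' = ∅
  T[6,10] 'aabba' = {S,X2}  orig:{S}
  T[0,5] 'aaaaab' = ∅
  T[1,6] 'aaaaba' = ∅
  T[2,7] 'aaabaa' = ∅
  T[3,8] 'aabaab' = ∅
  T[4,9] 'abaabb' = ∅
  T[5,10] 'baabba' = ∅
  T[0,6] 'aaaaaba' = ∅
  T[1,7] 'aaaabaa' = ∅
  T[2,8] 'aaabaab' = ∅
  T[3,9] 'aabaabb' = ∅
  T[4,10] 'abaabba' = ∅
  T[0,7] 'aaaaabaa' = ∅
  T[1,8] 'aaaabaab' = ∅
  T[2,9] 'aaabaabb' = ∅
  T[3,10] 'aabaabba' = ∅
  T[0,8] 'aaaaabaab' = ∅
  T[1,9] 'aaaabaabb' = ∅
  T[2,10] 'aaabaabba' = ∅
  T[0,9] 'aaaaabaabb' = ∅
  T[1,10] 'aaaabaabba' = ∅
  T[0,10] 'aaaaabaabba' = ∅

S ∉ T[0,10] ⇒ NO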